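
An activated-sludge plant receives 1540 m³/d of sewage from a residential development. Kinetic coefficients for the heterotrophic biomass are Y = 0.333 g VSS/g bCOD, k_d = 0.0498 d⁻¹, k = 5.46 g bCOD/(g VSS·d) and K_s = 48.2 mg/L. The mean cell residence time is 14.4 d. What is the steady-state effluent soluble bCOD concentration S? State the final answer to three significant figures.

For a completely mixed reactor with recycle the Lawrence–McCarty relation gives S = K_s·(1 + k_d·θ_c) / [θ_c·(Y·k − k_d) − 1] = 48.2 × (1 + 0.0498 × 14.4) / [14.4 × (0.333 × 5.46 − 0.0498) − 1] = 82.77 / 24.46 = 3.383 mg/L.

S ≈ 3.38 mg/L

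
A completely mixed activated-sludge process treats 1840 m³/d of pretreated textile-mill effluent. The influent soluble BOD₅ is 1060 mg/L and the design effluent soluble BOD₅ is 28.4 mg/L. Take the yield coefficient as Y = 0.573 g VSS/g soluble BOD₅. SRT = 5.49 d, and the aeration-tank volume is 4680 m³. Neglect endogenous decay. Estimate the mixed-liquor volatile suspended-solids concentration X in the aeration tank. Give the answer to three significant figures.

X = Y·Q·ΔS·θ_c / V = 0.573 × 1840 × (1060 − 28.4) × 5.49 / 4680 = 1276 mg/L.

X ≈ 1280 mg/L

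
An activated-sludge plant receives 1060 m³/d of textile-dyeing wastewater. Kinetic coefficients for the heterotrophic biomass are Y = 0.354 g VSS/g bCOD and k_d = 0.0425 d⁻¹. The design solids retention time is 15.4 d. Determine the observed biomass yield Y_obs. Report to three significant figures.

The observed yield is Y_obs = Y/(1 + k_d·θ_c) = 0.354 / (1 + 0.0425 × 15.4) = 0.354 / 1.655 = 0.2140 g VSS per g bCOD removed.

Y_obs ≈ 0.214 g VSS/g bCOD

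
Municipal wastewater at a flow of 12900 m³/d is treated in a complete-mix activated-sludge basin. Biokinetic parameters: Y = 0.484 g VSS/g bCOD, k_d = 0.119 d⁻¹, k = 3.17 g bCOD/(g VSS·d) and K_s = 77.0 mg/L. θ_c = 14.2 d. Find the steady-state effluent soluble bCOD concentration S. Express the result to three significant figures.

S ≈ 10.8 mg/L

For a completely mixed reactor with recycle the Lawrence–McCarty relation gives S = K_s·(1 + k_d·θ_c) / [θ_c·(Y·k − k_d) − 1] = 77.0 × (1 + 0.119 × 14.2) / [14.2 × (0.484 × 3.17 − 0.119) − 1] = 207.1 / 19.10 = 10.85 mg/L.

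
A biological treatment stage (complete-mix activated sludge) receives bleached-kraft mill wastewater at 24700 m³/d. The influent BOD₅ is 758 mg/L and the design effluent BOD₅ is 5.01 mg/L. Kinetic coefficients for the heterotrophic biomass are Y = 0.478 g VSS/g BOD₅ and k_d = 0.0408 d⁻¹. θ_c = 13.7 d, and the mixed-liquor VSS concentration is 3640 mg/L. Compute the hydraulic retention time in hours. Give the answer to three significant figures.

τ ≈ 20.9 h

Steady-state biomass mass balance: V·X·(1 + k_d·θ_c) = Y·Q·(S₀ − S)·θ_c, so V = 0.478 × 24700 × (758 − 5.01) × 13.7 / [3640 × (1 + 0.0408 × 13.7)] = 1.22×10^8 / 5675 = 21463 m³.
τ = V/Q = 21463/24700 = 0.8690 d, or 20.86 h.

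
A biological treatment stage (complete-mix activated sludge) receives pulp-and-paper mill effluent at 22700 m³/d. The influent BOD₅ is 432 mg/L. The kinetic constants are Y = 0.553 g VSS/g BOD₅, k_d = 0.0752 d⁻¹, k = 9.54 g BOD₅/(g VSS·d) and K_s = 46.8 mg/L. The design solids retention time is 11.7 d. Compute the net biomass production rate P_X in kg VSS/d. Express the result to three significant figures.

P_X ≈ 2870 kg VSS/d

Effluent substrate depends only on kinetics and SRT: S = K_s(1 + k_d θ_c) / [θ_c(Yk − k_d) − 1] = 46.8 × (1 + 0.0752 × 11.7) / [11.7 × (0.553 × 9.54 − 0.0752) − 1] = 87.98 / 59.84 = 1.470 mg/L.
Correct the yield for decay: Y_obs = Y/(1 + k_d θ_c) = 0.553 / (1 + 0.0752 × 11.7) = 0.553 / 1.880 = 0.2942.
Mass of BOD₅ removed per day: Q(S₀ − S) = 22700 × 430.5 g/m³ = 9773 kg/d.
Net biomass production P_X = Y_obs × Q·(S₀ − S) = 0.2942 × 9773 = 2875 kg VSS/d.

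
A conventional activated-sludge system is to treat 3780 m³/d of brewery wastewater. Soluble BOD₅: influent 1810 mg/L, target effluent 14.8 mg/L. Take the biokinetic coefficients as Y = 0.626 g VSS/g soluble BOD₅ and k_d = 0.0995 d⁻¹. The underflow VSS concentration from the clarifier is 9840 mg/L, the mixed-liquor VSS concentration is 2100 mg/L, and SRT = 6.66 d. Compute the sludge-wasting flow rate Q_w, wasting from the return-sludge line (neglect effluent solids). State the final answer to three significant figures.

Steady-state biomass mass balance: V·X·(1 + k_d·θ_c) = Y·Q·(S₀ − S)·θ_c, so V = 0.626 × 3780 × (1810 − 14.8) × 6.66 / [2100 × (1 + 0.0995 × 6.66)] = 2.83×10^7 / 3492 = 8103 m³.
θ_c = V·X/(Q_w·X_r) when wasting from the recycle, so Q_w = V·X/(θ_c·X_r) = 8103 × 2100 / (6.66 × 9840) = 259.6 m³/d.

Q_w ≈ 260 m³/d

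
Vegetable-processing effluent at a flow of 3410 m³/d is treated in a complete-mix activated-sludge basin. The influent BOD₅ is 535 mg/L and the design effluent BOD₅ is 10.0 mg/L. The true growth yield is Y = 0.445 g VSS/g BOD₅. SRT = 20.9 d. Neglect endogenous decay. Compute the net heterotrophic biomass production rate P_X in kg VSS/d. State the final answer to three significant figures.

P_X ≈ 797 kg VSS/d

No decay correction is needed, so Y_obs = Y = 0.445.
Mass of BOD₅ removed per day: Q(S₀ − S) = 3410 × 525.0 g/m³ = 1790 kg/d.
Net biomass production P_X = Y_obs × Q·(S₀ − S) = 0.4450 × 1790 = 796.7 kg VSS/d.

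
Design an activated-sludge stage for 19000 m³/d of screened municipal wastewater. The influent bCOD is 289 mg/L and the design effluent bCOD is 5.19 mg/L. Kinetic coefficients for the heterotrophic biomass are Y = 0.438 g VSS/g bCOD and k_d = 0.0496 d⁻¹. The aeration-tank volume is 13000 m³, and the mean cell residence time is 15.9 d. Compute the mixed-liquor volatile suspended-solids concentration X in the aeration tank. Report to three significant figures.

X ≈ 1620 mg/L

X = Y·Q·ΔS·θ_c / [V·(1 + k_d θ_c)] = 0.438 × 19000 × (289 − 5.19) × 15.9 / [13000 × (1 + 0.0496 × 15.9)] = 1615 mg/L.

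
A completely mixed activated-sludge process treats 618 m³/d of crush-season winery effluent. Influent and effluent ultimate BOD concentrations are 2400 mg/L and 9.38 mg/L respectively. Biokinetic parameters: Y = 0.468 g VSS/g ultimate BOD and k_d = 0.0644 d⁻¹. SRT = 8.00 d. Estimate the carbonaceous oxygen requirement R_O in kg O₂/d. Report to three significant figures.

R_O ≈ 829 kg O₂/d

Y_obs = Y / (1 + k_d θ_c) = 0.468 / (1 + 0.0644 × 8.00) = 0.468 / 1.515 = 0.3089.
ΔS = 2400 − 9.38 = 2391 mg/L, so the substrate removal rate is 618 × 2391/1000 = 1477 kg ultimate BOD/d.
P_X = Y_obs·Q·(S₀ − S) = 0.3089 × 1477 = 456.3 kg VSS/d.
R_O = Q·(S₀ − S) − 1.42·P_X = 1477 − 1.42 × 456.3 = 829.4 kg O₂/d.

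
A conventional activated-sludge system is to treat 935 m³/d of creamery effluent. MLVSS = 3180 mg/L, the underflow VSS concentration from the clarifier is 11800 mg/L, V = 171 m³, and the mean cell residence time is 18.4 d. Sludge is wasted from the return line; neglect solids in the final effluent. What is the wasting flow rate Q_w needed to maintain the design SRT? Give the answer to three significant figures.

θ_c = V·X/(Q_w·X_r) when wasting from the recycle, so Q_w = V·X/(θ_c·X_r) = 171.0 × 3180 / (18.4 × 11800) = 2.505 m³/d.

Q_w ≈ 2.50 m³/d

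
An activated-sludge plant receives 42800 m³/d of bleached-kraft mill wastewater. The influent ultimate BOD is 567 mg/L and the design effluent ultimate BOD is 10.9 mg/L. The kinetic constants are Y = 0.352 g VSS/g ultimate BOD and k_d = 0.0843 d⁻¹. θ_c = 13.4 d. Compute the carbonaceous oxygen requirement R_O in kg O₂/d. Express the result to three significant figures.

Observed yield with endogenous decay: Y_obs = Y / (1 + k_d·θ_c) = 0.352 / (1 + 0.0843 × 13.4) = 0.352 / 2.130 = 0.1653 g VSS/g ultimate BOD.
Q·(S₀ − S) = 42800 × (567 − 10.9) × 10⁻³ = 23801 kg/d removed.
P_X = Y_obs·Q·(S₀ − S) = 0.1653 × 23801 = 3934 kg VSS/d.
R_O = Q·ΔS − 1.42 P_X = 23801 − 5586 = 18215 kg O₂/d.

R_O ≈ 18200 kg O₂/d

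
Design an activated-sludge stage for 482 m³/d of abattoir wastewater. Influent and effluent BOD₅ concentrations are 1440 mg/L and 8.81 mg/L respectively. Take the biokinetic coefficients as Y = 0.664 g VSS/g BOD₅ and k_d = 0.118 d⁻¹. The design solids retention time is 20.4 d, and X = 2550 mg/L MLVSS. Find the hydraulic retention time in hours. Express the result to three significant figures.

From the SRT design equation V = Y Q (S₀−S) θ_c / [X (1 + k_d θ_c)] = 0.664 × 482 × (1440 − 8.81) × 20.4 / [2550 × (1 + 0.118 × 20.4)] = 9.34×10^6 / 8688 = 1075 m³.
Hydraulic retention time τ = V/Q = 1075 / 482 = 2.231 d = 53.55 h.

τ ≈ 53.6 h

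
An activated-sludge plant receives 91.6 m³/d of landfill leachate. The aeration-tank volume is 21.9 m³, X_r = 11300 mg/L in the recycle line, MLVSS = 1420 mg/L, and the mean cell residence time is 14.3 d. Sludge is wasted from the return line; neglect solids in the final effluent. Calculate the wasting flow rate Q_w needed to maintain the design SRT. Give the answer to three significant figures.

Q_w = (V·X)/(θ_c X_r) = 21.90 × 1420 / (14.3 × 11300) = 0.1925 m³/d.

Q_w ≈ 0.192 m³/d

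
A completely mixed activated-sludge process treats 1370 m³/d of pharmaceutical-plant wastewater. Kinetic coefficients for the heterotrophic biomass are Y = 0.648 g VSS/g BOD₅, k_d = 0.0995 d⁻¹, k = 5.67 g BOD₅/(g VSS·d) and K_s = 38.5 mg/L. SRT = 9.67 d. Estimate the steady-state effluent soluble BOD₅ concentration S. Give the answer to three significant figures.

S ≈ 2.25 mg/L

For a completely mixed reactor with recycle the Lawrence–McCarty relation gives S = K_s·(1 + k_d·θ_c) / [θ_c·(Y·k − k_d) − 1] = 38.5 × (1 + 0.0995 × 9.67) / [9.67 × (0.648 × 5.67 − 0.0995) − 1] = 75.54 / 33.57 = 2.251 mg/L.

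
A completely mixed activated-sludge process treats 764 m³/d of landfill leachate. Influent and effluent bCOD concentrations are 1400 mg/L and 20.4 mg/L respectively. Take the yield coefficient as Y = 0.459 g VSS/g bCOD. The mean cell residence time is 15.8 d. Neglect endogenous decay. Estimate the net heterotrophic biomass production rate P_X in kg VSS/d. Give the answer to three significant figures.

No decay correction is needed, so Y_obs = Y = 0.459.
ΔS = 1400 − 20.4 = 1380 mg/L, so the substrate removal rate is 764 × 1380/1000 = 1054 kg bCOD/d.
So the net sludge growth is P_X = 0.4590 × 1054 = 483.8 kg VSS/d.

P_X ≈ 484 kg VSS/d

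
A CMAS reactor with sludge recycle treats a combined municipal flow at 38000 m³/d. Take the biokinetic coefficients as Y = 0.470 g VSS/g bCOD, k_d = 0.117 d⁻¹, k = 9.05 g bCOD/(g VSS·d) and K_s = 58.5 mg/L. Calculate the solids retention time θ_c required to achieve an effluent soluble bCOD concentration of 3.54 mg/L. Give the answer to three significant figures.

At the target effluent, Y k S/(K_s+S) = 0.470×9.05×3.54/62.04 = 0.2427 d⁻¹.
1/θ_c = 0.2427 − 0.117 = 0.1257 d⁻¹, so θ_c = 7.955 d.

θ_c ≈ 7.96 d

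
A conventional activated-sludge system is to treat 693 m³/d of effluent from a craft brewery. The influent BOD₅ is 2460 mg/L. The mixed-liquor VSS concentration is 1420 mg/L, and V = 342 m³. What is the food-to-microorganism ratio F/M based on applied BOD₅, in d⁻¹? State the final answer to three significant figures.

F/M ≈ 3.51 d⁻¹

F/M = applied load / biomass = Q·S₀/(V·X) = 693 × 2460 / (342.0 × 1420) = 3.510 d⁻¹.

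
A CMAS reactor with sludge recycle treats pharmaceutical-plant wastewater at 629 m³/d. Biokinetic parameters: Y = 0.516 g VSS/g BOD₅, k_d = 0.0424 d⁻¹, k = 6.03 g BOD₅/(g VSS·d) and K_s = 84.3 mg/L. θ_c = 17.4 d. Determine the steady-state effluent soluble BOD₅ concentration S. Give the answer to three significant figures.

From the Monod/SRT balance for a CMAS, S = K_s·(1+k_d θ_c)/[θ_c·(Y k − k_d) − 1] = 84.3 × (1 + 0.0424 × 17.4) / [17.4 × (0.516 × 6.03 − 0.0424) − 1] = 146.5 / 52.40 = 2.796 mg/L.

S ≈ 2.80 mg/L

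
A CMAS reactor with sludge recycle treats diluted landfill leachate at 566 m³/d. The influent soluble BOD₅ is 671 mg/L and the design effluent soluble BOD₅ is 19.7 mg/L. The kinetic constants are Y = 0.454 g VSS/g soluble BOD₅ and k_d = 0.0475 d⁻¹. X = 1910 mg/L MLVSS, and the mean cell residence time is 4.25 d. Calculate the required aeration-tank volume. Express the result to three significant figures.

V ≈ 310 m³

Rearranging the biomass balance for a CMAS with decay, V = Y·Q·ΔS·θ_c / [X·(1+k_d θ_c)] = 0.454 × 566 × (671 − 19.7) × 4.25 / [1910 × (1 + 0.0475 × 4.25)] = 7.11×10^5 / 2296 = 309.8 m³.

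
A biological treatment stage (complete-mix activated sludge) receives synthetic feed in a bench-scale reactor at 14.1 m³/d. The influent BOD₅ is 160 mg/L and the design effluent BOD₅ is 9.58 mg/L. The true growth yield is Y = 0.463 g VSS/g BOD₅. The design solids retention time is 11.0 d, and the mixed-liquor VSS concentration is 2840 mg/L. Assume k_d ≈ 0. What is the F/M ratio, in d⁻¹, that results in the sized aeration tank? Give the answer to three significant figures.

With k_d = 0 the design equation reduces to V = Y Q (S₀−S) θ_c / X = 0.463 × 14.1 × (160 − 9.58) × 11.0 / 2840 = 3.803 m³.
Food-to-microorganism ratio F/M = Q S₀ / (V X) = 14.1 × 160 / (3.803 × 2840) = 0.2089 d⁻¹.

F/M ≈ 0.209 d⁻¹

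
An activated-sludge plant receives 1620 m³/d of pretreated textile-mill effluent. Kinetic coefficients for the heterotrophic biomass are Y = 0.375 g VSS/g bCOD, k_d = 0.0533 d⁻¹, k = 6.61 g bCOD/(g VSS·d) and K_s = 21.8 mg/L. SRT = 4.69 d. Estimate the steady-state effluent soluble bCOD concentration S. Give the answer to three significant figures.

S ≈ 2.63 mg/L

From the Monod/SRT balance for a CMAS, S = K_s·(1+k_d θ_c)/[θ_c·(Y k − k_d) − 1] = 21.8 × (1 + 0.0533 × 4.69) / [4.69 × (0.375 × 6.61 − 0.0533) − 1] = 27.25 / 10.38 = 2.626 mg/L.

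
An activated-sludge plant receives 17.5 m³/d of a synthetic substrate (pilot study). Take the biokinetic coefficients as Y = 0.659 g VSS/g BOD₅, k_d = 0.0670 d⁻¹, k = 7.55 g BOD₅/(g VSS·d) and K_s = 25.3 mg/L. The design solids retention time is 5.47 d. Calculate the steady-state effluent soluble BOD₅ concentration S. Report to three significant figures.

S ≈ 1.34 mg/L

Effluent substrate depends only on kinetics and SRT: S = K_s(1 + k_d θ_c) / [θ_c(Yk − k_d) − 1] = 25.3 × (1 + 0.0670 × 5.47) / [5.47 × (0.659 × 7.55 − 0.0670) − 1] = 34.57 / 25.85 = 1.337 mg/L.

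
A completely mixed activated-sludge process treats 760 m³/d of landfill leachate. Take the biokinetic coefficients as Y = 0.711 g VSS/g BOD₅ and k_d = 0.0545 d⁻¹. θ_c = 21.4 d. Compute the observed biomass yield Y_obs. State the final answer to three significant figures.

Y_obs = Y / (1 + k_d θ_c) = 0.711 / (1 + 0.0545 × 21.4) = 0.711 / 2.166 = 0.3282.

Y_obs ≈ 0.328 g VSS/g BOD₅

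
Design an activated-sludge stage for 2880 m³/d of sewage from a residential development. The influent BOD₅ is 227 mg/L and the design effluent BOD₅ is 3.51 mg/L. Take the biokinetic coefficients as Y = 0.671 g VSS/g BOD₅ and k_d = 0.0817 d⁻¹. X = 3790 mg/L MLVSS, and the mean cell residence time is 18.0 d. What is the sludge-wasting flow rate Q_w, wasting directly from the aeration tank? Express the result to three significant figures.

Rearranging the biomass balance for a CMAS with decay, V = Y·Q·ΔS·θ_c / [X·(1+k_d θ_c)] = 0.671 × 2880 × (227 − 3.51) × 18.0 / [3790 × (1 + 0.0817 × 18.0)] = 7.77×10^6 / 9364 = 830.2 m³.
For wasting at MLVSS concentration, Q_w = V/θ_c = 830.2/18.0 = 46.12 m³/d.

Q_w ≈ 46.1 m³/d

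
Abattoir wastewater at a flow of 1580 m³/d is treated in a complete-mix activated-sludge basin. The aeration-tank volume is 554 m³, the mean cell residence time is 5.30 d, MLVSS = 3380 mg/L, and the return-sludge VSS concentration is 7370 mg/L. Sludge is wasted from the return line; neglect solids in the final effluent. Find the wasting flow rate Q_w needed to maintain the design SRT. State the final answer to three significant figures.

Q_w ≈ 47.9 m³/d

θ_c = V·X/(Q_w·X_r) when wasting from the recycle, so Q_w = V·X/(θ_c·X_r) = 554.0 × 3380 / (5.30 × 7370) = 47.94 m³/d.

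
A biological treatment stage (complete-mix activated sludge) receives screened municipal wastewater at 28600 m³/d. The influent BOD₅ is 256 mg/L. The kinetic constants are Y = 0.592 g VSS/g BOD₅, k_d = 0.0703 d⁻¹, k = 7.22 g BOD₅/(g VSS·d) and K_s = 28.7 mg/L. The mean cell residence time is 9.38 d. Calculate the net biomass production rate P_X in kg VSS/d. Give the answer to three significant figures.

Effluent substrate depends only on kinetics and SRT: S = K_s(1 + k_d θ_c) / [θ_c(Yk − k_d) − 1] = 28.7 × (1 + 0.0703 × 9.38) / [9.38 × (0.592 × 7.22 − 0.0703) − 1] = 47.63 / 38.43 = 1.239 mg/L.
Y_obs = Y / (1 + k_d θ_c) = 0.592 / (1 + 0.0703 × 9.38) = 0.592 / 1.659 = 0.3568.
ΔS = 256 − 1.24 = 254.8 mg/L, so the substrate removal rate is 28600 × 254.8/1000 = 7286 kg BOD₅/d.
So the net sludge growth is P_X = 0.3568 × 7286 = 2599 kg VSS/d.

P_X ≈ 2600 kg VSS/d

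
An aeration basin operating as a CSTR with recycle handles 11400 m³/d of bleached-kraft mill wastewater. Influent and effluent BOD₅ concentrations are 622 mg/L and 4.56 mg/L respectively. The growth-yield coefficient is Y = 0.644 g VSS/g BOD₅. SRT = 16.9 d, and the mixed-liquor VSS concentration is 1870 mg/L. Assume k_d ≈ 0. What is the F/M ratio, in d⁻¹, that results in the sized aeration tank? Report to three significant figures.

With k_d = 0 the design equation reduces to V = Y Q (S₀−S) θ_c / X = 0.644 × 11400 × (622 − 4.56) × 16.9 / 1870 = 40967 m³.
Food-to-microorganism ratio F/M = Q S₀ / (V X) = 11400 × 622 / (40967 × 1870) = 0.09256 d⁻¹.

F/M ≈ 0.0926 d⁻¹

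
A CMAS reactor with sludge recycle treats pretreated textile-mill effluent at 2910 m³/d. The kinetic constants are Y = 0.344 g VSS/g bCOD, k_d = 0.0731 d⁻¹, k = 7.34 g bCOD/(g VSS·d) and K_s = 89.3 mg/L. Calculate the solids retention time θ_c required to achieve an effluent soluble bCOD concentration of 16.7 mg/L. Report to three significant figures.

At the target effluent, Y k S/(K_s+S) = 0.344×7.34×16.7/106.0 = 0.3978 d⁻¹.
θ_c = 1/(μ − k_d) = 1/(0.3978 − 0.0731) = 1/0.3247 = 3.080 d.

θ_c ≈ 3.08 d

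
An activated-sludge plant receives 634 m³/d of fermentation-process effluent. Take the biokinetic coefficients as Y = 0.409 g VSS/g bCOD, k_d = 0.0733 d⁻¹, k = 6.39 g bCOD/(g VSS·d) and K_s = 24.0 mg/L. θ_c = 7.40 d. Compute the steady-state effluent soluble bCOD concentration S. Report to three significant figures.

S ≈ 2.08 mg/L

Effluent substrate depends only on kinetics and SRT: S = K_s(1 + k_d θ_c) / [θ_c(Yk − k_d) − 1] = 24.0 × (1 + 0.0733 × 7.40) / [7.40 × (0.409 × 6.39 − 0.0733) − 1] = 37.02 / 17.80 = 2.080 mg/L.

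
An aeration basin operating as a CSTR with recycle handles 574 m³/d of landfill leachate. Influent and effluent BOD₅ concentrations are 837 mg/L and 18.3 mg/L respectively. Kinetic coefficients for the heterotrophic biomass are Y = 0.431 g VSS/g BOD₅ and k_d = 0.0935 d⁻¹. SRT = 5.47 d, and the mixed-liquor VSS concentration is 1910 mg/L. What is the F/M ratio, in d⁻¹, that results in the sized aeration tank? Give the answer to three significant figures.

F/M ≈ 0.655 d⁻¹

Steady-state biomass mass balance: V·X·(1 + k_d·θ_c) = Y·Q·(S₀ − S)·θ_c, so V = 0.431 × 574 × (837 − 18.3) × 5.47 / [1910 × (1 + 0.0935 × 5.47)] = 1.11×10^6 / 2887 = 383.8 m³.
F/M = Q·S₀ / (V·X) = 574 × 837 / (383.8 × 1910) = 0.6554 g BOD₅·(g VSS·d)⁻¹.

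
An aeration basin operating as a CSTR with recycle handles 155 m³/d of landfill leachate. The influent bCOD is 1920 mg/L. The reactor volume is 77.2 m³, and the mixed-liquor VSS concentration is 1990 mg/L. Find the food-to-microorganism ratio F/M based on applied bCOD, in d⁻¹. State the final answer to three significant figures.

F/M ≈ 1.94 d⁻¹

F/M = applied load / biomass = Q·S₀/(V·X) = 155 × 1920 / (77.20 × 1990) = 1.937 d⁻¹.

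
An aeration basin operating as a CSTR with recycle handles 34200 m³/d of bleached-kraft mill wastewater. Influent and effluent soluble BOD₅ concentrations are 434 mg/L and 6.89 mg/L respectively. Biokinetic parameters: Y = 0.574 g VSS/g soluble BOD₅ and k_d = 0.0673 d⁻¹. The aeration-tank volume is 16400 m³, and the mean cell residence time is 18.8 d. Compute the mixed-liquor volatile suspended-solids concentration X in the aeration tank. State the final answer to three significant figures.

X ≈ 4240 mg/L

From V·X·(1 + k_d·θ_c) = Y·Q·(S₀ − S)·θ_c: X = 0.574 × 34200 × (434 − 6.89) × 18.8 / [16400 × (1 + 0.0673 × 18.8)] = 4243 mg/L.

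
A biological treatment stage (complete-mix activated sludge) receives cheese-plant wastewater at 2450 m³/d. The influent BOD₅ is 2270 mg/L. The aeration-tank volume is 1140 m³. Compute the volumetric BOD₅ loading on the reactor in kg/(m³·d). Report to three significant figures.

Applied BOD₅ load per unit volume = Q·S₀/V = (2450 × 2270/1000)/1140 = 4.879 kg BOD₅·m⁻³·d⁻¹.

L_v ≈ 4.88 kg BOD₅/(m³·d)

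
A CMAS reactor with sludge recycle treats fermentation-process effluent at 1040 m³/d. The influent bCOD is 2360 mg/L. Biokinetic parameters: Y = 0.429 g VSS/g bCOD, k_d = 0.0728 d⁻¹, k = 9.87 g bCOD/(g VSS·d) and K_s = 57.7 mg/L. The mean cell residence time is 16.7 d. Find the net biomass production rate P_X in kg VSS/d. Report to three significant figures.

Effluent substrate depends only on kinetics and SRT: S = K_s(1 + k_d θ_c) / [θ_c(Yk − k_d) − 1] = 57.7 × (1 + 0.0728 × 16.7) / [16.7 × (0.429 × 9.87 − 0.0728) − 1] = 127.8 / 68.50 = 1.867 mg/L.
Correct the yield for decay: Y_obs = Y/(1 + k_d θ_c) = 0.429 / (1 + 0.0728 × 16.7) = 0.429 / 2.216 = 0.1936.
Q·(S₀ − S) = 1040 × (2360 − 1.87) × 10⁻³ = 2452 kg/d removed.
So the net sludge growth is P_X = 0.1936 × 2452 = 474.8 kg VSS/d.

P_X ≈ 475 kg VSS/d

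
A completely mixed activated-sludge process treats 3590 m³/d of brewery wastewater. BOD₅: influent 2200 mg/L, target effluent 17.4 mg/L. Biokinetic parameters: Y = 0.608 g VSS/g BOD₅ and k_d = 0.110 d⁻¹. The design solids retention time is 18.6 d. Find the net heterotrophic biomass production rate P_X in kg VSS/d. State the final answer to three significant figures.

P_X ≈ 1560 kg VSS/d

Observed yield with endogenous decay: Y_obs = Y / (1 + k_d·θ_c) = 0.608 / (1 + 0.110 × 18.6) = 0.608 / 3.046 = 0.1996 g VSS/g BOD₅.
Mass of BOD₅ removed per day: Q(S₀ − S) = 3590 × 2183 g/m³ = 7836 kg/d.
Biomass produced: P_X = Y_obs·Q·ΔS = 0.1996 × 7836 ≈ 1564 kg VSS/d.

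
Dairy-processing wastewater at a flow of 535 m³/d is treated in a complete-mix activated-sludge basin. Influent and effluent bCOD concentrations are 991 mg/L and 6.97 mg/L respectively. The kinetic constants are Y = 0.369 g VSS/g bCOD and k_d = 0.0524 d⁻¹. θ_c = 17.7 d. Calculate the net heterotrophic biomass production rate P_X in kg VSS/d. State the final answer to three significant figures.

Y_obs = Y / (1 + k_d θ_c) = 0.369 / (1 + 0.0524 × 17.7) = 0.369 / 1.927 = 0.1914.
Substrate removed = Q·(S₀ − S) = 535 m³/d × (991 − 6.97) g/m³ = 5.26×10^5 g/d = 526.5 kg/d.
Biomass produced: P_X = Y_obs·Q·ΔS = 0.1914 × 526.5 ≈ 100.8 kg VSS/d.

P_X ≈ 101 kg VSS/d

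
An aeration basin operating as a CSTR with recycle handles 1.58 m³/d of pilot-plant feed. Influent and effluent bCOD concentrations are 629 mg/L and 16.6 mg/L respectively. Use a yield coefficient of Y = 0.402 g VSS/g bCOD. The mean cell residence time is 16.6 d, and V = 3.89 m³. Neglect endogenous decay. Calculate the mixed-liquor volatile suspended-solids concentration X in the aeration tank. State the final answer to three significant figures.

Without decay, X = Y Q (S₀−S) θ_c / V = 0.402 × 1.58 × (629 − 16.6) × 16.6 / 3.89 = 1660 mg/L.

X ≈ 1660 mg/L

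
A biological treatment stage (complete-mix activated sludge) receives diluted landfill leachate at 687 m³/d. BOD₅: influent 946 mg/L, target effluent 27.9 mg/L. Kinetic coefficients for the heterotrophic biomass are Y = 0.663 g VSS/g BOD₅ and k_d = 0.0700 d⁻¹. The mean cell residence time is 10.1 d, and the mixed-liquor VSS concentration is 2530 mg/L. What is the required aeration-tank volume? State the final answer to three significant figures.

V ≈ 978 m³

Steady-state biomass mass balance: V·X·(1 + k_d·θ_c) = Y·Q·(S₀ − S)·θ_c, so V = 0.663 × 687 × (946 − 27.9) × 10.1 / [2530 × (1 + 0.0700 × 10.1)] = 4.22×10^6 / 4319 = 978.0 m³.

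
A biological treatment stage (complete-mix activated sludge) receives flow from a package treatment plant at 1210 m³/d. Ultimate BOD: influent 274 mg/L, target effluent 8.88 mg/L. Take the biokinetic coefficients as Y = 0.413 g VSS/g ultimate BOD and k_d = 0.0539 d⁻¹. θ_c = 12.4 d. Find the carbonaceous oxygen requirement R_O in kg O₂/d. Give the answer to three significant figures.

R_O ≈ 208 kg O₂/d

The observed yield is Y_obs = Y/(1 + k_d·θ_c) = 0.413 / (1 + 0.0539 × 12.4) = 0.413 / 1.668 = 0.2475 g VSS per g ultimate BOD removed.
Q·(S₀ − S) = 1210 × (274 − 8.88) × 10⁻³ = 320.8 kg/d removed.
Net sludge production P_X = 0.2475 × 320.8 = 79.41 kg VSS/d.
Carbonaceous O₂ demand = substrate oxidised − cell-mass equivalent = 320.8 − 1.42 × 79.41 = 208.0 kg O₂/d.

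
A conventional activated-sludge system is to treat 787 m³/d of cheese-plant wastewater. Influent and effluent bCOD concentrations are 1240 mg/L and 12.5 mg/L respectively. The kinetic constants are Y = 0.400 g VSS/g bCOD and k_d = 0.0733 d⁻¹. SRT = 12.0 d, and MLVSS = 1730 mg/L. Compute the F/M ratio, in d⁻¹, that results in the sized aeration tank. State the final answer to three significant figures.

From the SRT design equation V = Y Q (S₀−S) θ_c / [X (1 + k_d θ_c)] = 0.400 × 787 × (1240 − 12.5) × 12.0 / [1730 × (1 + 0.0733 × 12.0)] = 4.64×10^6 / 3252 = 1426 m³.
Food-to-microorganism ratio F/M = Q S₀ / (V X) = 787 × 1240 / (1426 × 1730) = 0.3956 d⁻¹.

F/M ≈ 0.396 d⁻¹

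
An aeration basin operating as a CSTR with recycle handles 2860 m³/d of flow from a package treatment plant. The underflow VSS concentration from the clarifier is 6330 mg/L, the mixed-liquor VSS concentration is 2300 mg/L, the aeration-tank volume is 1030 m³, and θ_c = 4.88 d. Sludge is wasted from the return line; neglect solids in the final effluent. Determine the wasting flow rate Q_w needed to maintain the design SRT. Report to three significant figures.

Q_w ≈ 76.7 m³/d

Wasting from the return line (neglecting effluent solids): Q_w = V·X / (θ_c·X_r) = 1030 × 2300 / (4.88 × 6330) = 76.69 m³/d.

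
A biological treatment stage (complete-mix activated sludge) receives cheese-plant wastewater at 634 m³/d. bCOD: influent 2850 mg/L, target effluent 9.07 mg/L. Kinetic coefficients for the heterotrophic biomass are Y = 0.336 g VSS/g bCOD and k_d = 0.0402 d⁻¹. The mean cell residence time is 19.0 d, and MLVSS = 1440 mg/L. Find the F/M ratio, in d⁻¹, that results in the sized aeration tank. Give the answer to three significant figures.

From the SRT design equation V = Y Q (S₀−S) θ_c / [X (1 + k_d θ_c)] = 0.336 × 634 × (2850 − 9.07) × 19.0 / [1440 × (1 + 0.0402 × 19.0)] = 1.15×10^7 / 2540 = 4527 m³.
Food-to-microorganism ratio F/M = Q S₀ / (V X) = 634 × 2850 / (4527 × 1440) = 0.2772 d⁻¹.

F/M ≈ 0.277 d⁻¹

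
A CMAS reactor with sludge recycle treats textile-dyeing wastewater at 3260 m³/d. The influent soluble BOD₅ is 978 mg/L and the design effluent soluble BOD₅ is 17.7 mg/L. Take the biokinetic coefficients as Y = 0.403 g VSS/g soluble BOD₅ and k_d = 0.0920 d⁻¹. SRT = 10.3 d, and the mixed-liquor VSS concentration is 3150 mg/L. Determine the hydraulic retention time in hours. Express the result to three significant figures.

τ ≈ 15.6 h

Rearranging the biomass balance for a CMAS with decay, V = Y·Q·ΔS·θ_c / [X·(1+k_d θ_c)] = 0.403 × 3260 × (978 − 17.7) × 10.3 / [3150 × (1 + 0.0920 × 10.3)] = 1.3×10^7 / 6135 = 2118 m³.
Hydraulic retention time τ = V/Q = 2118 / 3260 = 0.6497 d = 15.59 h.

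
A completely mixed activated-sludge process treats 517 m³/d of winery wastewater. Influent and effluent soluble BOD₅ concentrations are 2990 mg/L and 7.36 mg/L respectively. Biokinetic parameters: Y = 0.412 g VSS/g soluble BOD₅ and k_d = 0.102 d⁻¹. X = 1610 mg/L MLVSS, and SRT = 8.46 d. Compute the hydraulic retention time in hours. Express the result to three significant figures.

τ ≈ 83.2 h

Steady-state biomass mass balance: V·X·(1 + k_d·θ_c) = Y·Q·(S₀ − S)·θ_c, so V = 0.412 × 517 × (2990 − 7.36) × 8.46 / [1610 × (1 + 0.102 × 8.46)] = 5.37×10^6 / 2999 = 1792 m³.
Hydraulic retention time τ = V/Q = 1792 / 517 = 3.466 d = 83.19 h.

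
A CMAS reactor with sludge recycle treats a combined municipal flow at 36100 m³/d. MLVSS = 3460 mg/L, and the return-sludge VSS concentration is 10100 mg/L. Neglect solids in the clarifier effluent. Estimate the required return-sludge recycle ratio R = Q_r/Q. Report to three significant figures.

R ≈ 0.521

Mass balance around the secondary clarifier (neglecting effluent solids): R = X / (X_r − X) = 3460 / (10100 − 3460) = 0.5211.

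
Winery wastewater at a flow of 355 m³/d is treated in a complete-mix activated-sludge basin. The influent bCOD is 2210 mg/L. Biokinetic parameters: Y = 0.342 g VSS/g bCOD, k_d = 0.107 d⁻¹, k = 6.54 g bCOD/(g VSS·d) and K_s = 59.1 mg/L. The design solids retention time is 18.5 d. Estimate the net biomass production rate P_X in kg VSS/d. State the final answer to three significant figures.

Effluent substrate depends only on kinetics and SRT: S = K_s(1 + k_d θ_c) / [θ_c(Yk − k_d) − 1] = 59.1 × (1 + 0.107 × 18.5) / [18.5 × (0.342 × 6.54 − 0.107) − 1] = 176.1 / 38.40 = 4.586 mg/L.
Y_obs = Y / (1 + k_d θ_c) = 0.342 / (1 + 0.107 × 18.5) = 0.342 / 2.979 = 0.1148.
Q·(S₀ − S) = 355 × (2210 − 4.59) × 10⁻³ = 782.9 kg/d removed.
P_X = Y_obs · Q(S₀ − S) = 0.1148 × 782.9 = 89.87 kg VSS/d.

P_X ≈ 89.9 kg VSS/d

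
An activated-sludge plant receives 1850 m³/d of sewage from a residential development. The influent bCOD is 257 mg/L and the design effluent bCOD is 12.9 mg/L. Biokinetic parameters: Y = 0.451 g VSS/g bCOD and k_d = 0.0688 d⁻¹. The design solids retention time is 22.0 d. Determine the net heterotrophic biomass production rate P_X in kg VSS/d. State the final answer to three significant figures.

P_X ≈ 81.0 kg VSS/d

The observed yield is Y_obs = Y/(1 + k_d·θ_c) = 0.451 / (1 + 0.0688 × 22.0) = 0.451 / 2.514 = 0.1794 g VSS per g bCOD removed.
ΔS = 257 − 12.9 = 244.1 mg/L, so the substrate removal rate is 1850 × 244.1/1000 = 451.6 kg bCOD/d.
Net biomass production P_X = Y_obs × Q·(S₀ − S) = 0.1794 × 451.6 = 81.03 kg VSS/d.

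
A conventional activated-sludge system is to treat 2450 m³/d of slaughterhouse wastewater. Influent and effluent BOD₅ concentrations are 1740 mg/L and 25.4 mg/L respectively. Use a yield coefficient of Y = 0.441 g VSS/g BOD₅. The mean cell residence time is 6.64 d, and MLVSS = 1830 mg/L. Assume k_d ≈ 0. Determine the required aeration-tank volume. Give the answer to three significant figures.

With k_d = 0 the design equation reduces to V = Y Q (S₀−S) θ_c / X = 0.441 × 2450 × (1740 − 25.4) × 6.64 / 1830 = 6722 m³.

V ≈ 6720 m³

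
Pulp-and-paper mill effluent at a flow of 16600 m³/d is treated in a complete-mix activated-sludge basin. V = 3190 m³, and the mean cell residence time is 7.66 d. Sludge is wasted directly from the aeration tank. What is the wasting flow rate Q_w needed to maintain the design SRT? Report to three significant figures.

Wasting from the aeration tank: Q_w = V / θ_c = 3190 / 7.66 = 416.4 m³/d.

Q_w ≈ 416 m³/d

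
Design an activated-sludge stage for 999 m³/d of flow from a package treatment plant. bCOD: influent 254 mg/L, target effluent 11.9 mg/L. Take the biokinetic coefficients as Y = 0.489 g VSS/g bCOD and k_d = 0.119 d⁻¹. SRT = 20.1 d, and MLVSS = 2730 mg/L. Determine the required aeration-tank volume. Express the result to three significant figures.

V ≈ 257 m³

From the SRT design equation V = Y Q (S₀−S) θ_c / [X (1 + k_d θ_c)] = 0.489 × 999 × (254 − 11.9) × 20.1 / [2730 × (1 + 0.119 × 20.1)] = 2.38×10^6 / 9260 = 256.7 m³.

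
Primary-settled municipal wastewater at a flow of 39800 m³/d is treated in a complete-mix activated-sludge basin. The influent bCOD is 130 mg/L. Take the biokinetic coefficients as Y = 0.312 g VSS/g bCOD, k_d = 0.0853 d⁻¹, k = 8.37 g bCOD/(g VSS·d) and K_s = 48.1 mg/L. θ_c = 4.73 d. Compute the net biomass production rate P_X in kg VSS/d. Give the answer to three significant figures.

For a completely mixed reactor with recycle the Lawrence–McCarty relation gives S = K_s·(1 + k_d·θ_c) / [θ_c·(Y·k − k_d) − 1] = 48.1 × (1 + 0.0853 × 4.73) / [4.73 × (0.312 × 8.37 − 0.0853) − 1] = 67.51 / 10.95 = 6.166 mg/L.
The observed yield is Y_obs = Y/(1 + k_d·θ_c) = 0.312 / (1 + 0.0853 × 4.73) = 0.312 / 1.403 = 0.2223 g VSS per g bCOD removed.
ΔS = 130 − 6.17 = 123.8 mg/L, so the substrate removal rate is 39800 × 123.8/1000 = 4928 kg bCOD/d.
Net biomass production P_X = Y_obs × Q·(S₀ − S) = 0.2223 × 4928 = 1096 kg VSS/d.

P_X ≈ 1100 kg VSS/d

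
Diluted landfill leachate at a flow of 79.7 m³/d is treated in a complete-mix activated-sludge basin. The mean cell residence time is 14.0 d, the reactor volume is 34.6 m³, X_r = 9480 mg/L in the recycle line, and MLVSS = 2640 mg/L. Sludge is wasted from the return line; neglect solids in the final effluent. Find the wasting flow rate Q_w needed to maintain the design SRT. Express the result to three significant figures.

Q_w ≈ 0.688 m³/d

Wasting from the return line (neglecting effluent solids): Q_w = V·X / (θ_c·X_r) = 34.60 × 2640 / (14.0 × 9480) = 0.6882 m³/d.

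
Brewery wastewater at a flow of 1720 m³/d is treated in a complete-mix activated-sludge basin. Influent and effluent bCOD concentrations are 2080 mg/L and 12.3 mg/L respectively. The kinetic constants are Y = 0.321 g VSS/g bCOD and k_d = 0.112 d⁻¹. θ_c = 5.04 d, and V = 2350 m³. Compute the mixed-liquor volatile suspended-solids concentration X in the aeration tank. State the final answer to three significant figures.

X ≈ 1560 mg/L

From V·X·(1 + k_d·θ_c) = Y·Q·(S₀ − S)·θ_c: X = 0.321 × 1720 × (2080 − 12.3) × 5.04 / [2350 × (1 + 0.112 × 5.04)] = 1565 mg/L.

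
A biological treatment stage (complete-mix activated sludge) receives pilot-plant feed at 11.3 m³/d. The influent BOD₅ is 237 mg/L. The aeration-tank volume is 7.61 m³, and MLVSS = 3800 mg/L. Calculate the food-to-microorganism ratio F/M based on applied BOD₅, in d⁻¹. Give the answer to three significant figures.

Food-to-microorganism ratio F/M = Q S₀ / (V X) = 11.3 × 237 / (7.610 × 3800) = 0.09261 d⁻¹.

F/M ≈ 0.0926 d⁻¹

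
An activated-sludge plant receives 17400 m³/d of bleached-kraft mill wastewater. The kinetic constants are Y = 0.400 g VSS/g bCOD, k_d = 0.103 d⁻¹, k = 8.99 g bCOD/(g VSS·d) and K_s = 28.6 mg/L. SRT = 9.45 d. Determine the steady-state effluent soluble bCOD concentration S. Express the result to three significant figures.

S ≈ 1.76 mg/L

From the Monod/SRT balance for a CMAS, S = K_s·(1+k_d θ_c)/[θ_c·(Y k − k_d) − 1] = 28.6 × (1 + 0.103 × 9.45) / [9.45 × (0.400 × 8.99 − 0.103) − 1] = 56.44 / 32.01 = 1.763 mg/L.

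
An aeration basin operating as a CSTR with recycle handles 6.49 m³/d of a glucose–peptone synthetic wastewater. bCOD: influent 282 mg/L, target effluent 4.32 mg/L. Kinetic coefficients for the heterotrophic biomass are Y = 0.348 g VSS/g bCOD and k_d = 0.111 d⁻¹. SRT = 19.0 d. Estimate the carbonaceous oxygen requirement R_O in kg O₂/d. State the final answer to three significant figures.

Correct the yield for decay: Y_obs = Y/(1 + k_d θ_c) = 0.348 / (1 + 0.111 × 19.0) = 0.348 / 3.109 = 0.1119.
Mass of bCOD removed per day: Q(S₀ − S) = 6.49 × 277.7 g/m³ = 1.802 kg/d.
P_X = Y_obs·Q·(S₀ − S) = 0.1119 × 1.802 = 0.2017 kg VSS/d.
R_O = Q·ΔS − 1.42 P_X = 1.802 − 0.2864 = 1.516 kg O₂/d.

R_O ≈ 1.52 kg O₂/d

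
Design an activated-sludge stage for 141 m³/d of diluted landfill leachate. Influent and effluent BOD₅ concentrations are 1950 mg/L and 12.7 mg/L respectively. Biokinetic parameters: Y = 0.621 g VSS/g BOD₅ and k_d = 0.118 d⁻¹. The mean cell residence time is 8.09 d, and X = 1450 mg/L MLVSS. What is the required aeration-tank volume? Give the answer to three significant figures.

V ≈ 484 m³

Steady-state biomass mass balance: V·X·(1 + k_d·θ_c) = Y·Q·(S₀ − S)·θ_c, so V = 0.621 × 141 × (1950 − 12.7) × 8.09 / [1450 × (1 + 0.118 × 8.09)] = 1.37×10^6 / 2834 = 484.2 m³.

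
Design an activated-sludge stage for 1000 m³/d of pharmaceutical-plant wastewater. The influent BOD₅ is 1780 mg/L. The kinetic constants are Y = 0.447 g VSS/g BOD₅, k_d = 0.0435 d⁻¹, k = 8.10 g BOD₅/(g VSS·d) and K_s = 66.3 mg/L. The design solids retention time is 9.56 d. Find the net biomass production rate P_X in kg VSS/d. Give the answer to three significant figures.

For a completely mixed reactor with recycle the Lawrence–McCarty relation gives S = K_s·(1 + k_d·θ_c) / [θ_c·(Y·k − k_d) − 1] = 66.3 × (1 + 0.0435 × 9.56) / [9.56 × (0.447 × 8.10 − 0.0435) − 1] = 93.87 / 33.20 = 2.828 mg/L.
Observed yield with endogenous decay: Y_obs = Y / (1 + k_d·θ_c) = 0.447 / (1 + 0.0435 × 9.56) = 0.447 / 1.416 = 0.3157 g VSS/g BOD₅.
Substrate removed = Q·(S₀ − S) = 1000 m³/d × (1780 − 2.83) g/m³ = 1.78×10^6 g/d = 1777 kg/d.
Net biomass production P_X = Y_obs × Q·(S₀ − S) = 0.3157 × 1777 = 561.1 kg VSS/d.

P_X ≈ 561 kg VSS/d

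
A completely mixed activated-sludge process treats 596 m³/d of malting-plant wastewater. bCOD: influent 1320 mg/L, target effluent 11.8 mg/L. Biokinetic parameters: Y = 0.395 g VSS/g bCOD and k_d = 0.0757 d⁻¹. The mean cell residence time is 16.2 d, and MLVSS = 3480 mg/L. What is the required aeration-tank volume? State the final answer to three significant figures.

From the SRT design equation V = Y Q (S₀−S) θ_c / [X (1 + k_d θ_c)] = 0.395 × 596 × (1320 − 11.8) × 16.2 / [3480 × (1 + 0.0757 × 16.2)] = 4.99×10^6 / 7748 = 644.0 m³.

V ≈ 644 m³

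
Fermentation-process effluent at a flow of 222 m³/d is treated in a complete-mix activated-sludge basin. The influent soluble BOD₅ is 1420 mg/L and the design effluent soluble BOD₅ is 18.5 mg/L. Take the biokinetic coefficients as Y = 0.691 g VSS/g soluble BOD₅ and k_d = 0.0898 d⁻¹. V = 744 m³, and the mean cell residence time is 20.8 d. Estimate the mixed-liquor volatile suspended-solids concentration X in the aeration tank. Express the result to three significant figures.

X = Y·Q·ΔS·θ_c / [V·(1 + k_d θ_c)] = 0.691 × 222 × (1420 − 18.5) × 20.8 / [744 × (1 + 0.0898 × 20.8)] = 2096 mg/L.

X ≈ 2100 mg/L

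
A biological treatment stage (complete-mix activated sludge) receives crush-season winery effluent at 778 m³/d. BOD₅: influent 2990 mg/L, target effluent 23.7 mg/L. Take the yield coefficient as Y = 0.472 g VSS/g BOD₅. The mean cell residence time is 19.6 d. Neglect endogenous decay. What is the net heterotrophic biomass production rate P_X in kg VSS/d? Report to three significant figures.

No decay correction is needed, so Y_obs = Y = 0.472.
Q·(S₀ − S) = 778 × (2990 − 23.7) × 10⁻³ = 2308 kg/d removed.
Net biomass production P_X = Y_obs × Q·(S₀ − S) = 0.4720 × 2308 = 1089 kg VSS/d.

P_X ≈ 1090 kg VSS/d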